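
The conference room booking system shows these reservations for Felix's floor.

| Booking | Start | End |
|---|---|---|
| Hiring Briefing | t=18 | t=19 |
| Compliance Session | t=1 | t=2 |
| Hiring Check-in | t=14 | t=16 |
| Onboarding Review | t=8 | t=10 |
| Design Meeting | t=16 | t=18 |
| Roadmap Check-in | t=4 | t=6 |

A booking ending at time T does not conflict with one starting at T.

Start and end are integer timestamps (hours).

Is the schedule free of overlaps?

Yes

Sorted by start: Compliance Session, Roadmap Check-in, Onboarding Review, Hiring Check-in, Design Meeting, Hiring Briefing.
Roadmap Check-in starts after Compliance Session ends, so Compliance Session has no further overlaps.
Onboarding Review starts after Roadmap Check-in ends, so Roadmap Check-in has no further overlaps.
Hiring Check-in starts after Onboarding Review ends, so Onboarding Review has no further overlaps.
Design Meeting starts exactly when Hiring Check-in ends (back-to-back, no overlap), so Hiring Check-in has no further overlaps.
Hiring Briefing starts exactly when Design Meeting ends (back-to-back, no overlap).
Every pair is clear; the schedule has no overlaps.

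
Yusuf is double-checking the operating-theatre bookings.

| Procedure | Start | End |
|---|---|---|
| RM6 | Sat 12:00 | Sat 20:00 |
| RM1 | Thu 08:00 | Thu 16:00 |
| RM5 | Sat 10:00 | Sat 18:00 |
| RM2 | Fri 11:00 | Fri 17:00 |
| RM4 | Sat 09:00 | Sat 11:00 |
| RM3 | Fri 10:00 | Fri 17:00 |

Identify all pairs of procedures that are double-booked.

Sorted by start: RM1, RM3, RM2, RM4, RM5, RM6.
RM3 starts after RM1 ends; RM1 is clear from here.
RM2 starts before RM3 ends → RM3 and RM2 overlap.
RM4 starts after RM3 ends; RM3 is clear from here.
RM4 starts after RM2 ends; RM2 is clear from here.
RM5 starts before RM4 ends → RM4 and RM5 overlap.
RM6 starts after RM4 ends.
RM6 starts before RM5 ends → RM5 and RM6 overlap.

RM2 & RM3, RM4 & RM5, RM5 & RM6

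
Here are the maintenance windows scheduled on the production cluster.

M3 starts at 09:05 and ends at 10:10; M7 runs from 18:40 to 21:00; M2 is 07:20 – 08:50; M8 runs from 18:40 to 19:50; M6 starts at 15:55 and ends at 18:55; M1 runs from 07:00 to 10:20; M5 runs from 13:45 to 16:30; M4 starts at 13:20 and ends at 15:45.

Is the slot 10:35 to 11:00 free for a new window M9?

Yes — the slot is free

M1: ends 10:20 at or before M9 starts 10:35 → clear.
M2: ends 08:50 at or before M9 starts 10:35 → clear.
M3: ends 10:10 at or before M9 starts 10:35 → clear.
M4: starts 13:20 at or after M9 ends 11:00 → clear.
M5: starts 13:45 at or after M9 ends 11:00 → clear.
M6: starts 15:55 at or after M9 ends 11:00 → clear.
M7: starts 18:40 at or after M9 ends 11:00 → clear.
M8: starts 18:40 at or after M9 ends 11:00 → clear.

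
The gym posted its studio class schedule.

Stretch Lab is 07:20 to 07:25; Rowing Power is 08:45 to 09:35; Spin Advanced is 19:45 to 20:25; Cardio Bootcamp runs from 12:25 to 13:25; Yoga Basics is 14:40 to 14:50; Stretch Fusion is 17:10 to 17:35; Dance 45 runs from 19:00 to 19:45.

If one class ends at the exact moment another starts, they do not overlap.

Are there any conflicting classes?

No

Sorted by start: Stretch Lab, Rowing Power, Cardio Bootcamp, Yoga Basics, Stretch Fusion, Dance 45, Spin Advanced.
Rowing Power starts after Stretch Lab ends, so Stretch Lab has no further overlaps.
Cardio Bootcamp starts after Rowing Power ends, so Rowing Power has no further overlaps.
Yoga Basics starts after Cardio Bootcamp ends, so Cardio Bootcamp has no further overlaps.
Stretch Fusion starts after Yoga Basics ends, so Yoga Basics has no further overlaps.
Dance 45 starts after Stretch Fusion ends, so Stretch Fusion has no further overlaps.
Spin Advanced starts exactly when Dance 45 ends (back-to-back, no overlap).
Every pair is clear; the schedule has no overlaps.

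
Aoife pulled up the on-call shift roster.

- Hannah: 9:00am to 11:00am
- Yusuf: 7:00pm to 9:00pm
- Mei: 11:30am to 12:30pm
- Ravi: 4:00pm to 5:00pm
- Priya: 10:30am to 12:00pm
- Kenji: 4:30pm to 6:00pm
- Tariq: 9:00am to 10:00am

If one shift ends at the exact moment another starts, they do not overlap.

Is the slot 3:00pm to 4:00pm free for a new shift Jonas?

Yes — the slot is free

Tariq: ends 10:00am at or before Jonas starts 3:00pm → clear.
Hannah: ends 11:00am at or before Jonas starts 3:00pm → clear.
Priya: ends 12:00pm at or before Jonas starts 3:00pm → clear.
Mei: ends 12:30pm at or before Jonas starts 3:00pm → clear.
Ravi: starts 4:00pm at or after Jonas ends 4:00pm → clear.
Kenji: starts 4:30pm at or after Jonas ends 4:00pm → clear.
Yusuf: starts 7:00pm at or after Jonas ends 4:00pm → clear.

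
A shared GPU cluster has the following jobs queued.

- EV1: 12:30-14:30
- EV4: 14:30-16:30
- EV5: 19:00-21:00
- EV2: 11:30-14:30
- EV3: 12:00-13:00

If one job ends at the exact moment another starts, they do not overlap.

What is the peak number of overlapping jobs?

3

Sort all start/end points and keep a running count:
11:30 start EV2 → 1
12:00 start EV3 → 2
12:30 start EV1 → 3
13:00 end EV3 → 2
14:30 end EV1 → 1
14:30 end EV2 → 0
14:30 start EV4 → 1
16:30 end EV4 → 0
19:00 start EV5 → 1
21:00 end EV5 → 0
Peak is 3, at 12:30 (EV1, EV2, EV3).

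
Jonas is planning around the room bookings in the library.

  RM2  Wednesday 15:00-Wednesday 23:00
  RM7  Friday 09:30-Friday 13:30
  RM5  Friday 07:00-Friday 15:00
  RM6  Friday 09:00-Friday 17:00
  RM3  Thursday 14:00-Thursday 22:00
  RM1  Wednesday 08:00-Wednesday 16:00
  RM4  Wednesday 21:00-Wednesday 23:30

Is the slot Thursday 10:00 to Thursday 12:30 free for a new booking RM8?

RM1: ends Wednesday 16:00 at or before RM8 starts Thursday 10:00 → clear.
RM2: ends Wednesday 23:00 at or before RM8 starts Thursday 10:00 → clear.
RM4: ends Wednesday 23:30 at or before RM8 starts Thursday 10:00 → clear.
RM3: starts Thursday 14:00 at or after RM8 ends Thursday 12:30 → clear.
RM5: starts Friday 07:00 at or after RM8 ends Thursday 12:30 → clear.
RM6: starts Friday 09:00 at or after RM8 ends Thursday 12:30 → clear.
RM7: starts Friday 09:30 at or after RM8 ends Thursday 12:30 → clear.

Yes — the slot is free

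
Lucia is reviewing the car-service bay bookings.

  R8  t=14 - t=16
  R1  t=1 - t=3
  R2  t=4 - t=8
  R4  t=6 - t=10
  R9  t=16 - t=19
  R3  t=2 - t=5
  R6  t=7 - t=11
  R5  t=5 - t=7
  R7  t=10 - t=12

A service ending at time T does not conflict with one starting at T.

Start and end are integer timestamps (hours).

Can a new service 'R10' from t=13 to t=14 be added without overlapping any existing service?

R1: ends t=3 at or before R10 starts t=13 → clear.
R3: ends t=5 at or before R10 starts t=13 → clear.
R2: ends t=8 at or before R10 starts t=13 → clear.
R5: ends t=7 at or before R10 starts t=13 → clear.
R4: ends t=10 at or before R10 starts t=13 → clear.
R6: ends t=11 at or before R10 starts t=13 → clear.
R7: ends t=12 at or before R10 starts t=13 → clear.
R8: starts t=14 at or after R10 ends t=14 → clear.
R9: starts t=16 at or after R10 ends t=14 → clear.

Yes — the slot is free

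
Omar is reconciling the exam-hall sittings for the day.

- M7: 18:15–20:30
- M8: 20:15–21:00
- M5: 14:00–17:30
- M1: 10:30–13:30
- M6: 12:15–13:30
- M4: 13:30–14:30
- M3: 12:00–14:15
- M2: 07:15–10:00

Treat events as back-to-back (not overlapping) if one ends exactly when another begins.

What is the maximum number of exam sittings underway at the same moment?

Walk through starts and ends in time order (an end at T is processed before a start at T):
07:15 start M2 → 1
10:00 end M2 → 0
10:30 start M1 → 1
12:00 start M3 → 2
12:15 start M6 → 3
13:30 end M1 → 2
13:30 end M6 → 1
13:30 start M4 → 2
14:00 start M5 → 3
14:15 end M3 → 2
14:30 end M4 → 1
17:30 end M5 → 0
18:15 start M7 → 1
20:15 start M8 → 2
20:30 end M7 → 1
21:00 end M8 → 0
Peak is 3, at 12:15 (M1, M3, M6).

3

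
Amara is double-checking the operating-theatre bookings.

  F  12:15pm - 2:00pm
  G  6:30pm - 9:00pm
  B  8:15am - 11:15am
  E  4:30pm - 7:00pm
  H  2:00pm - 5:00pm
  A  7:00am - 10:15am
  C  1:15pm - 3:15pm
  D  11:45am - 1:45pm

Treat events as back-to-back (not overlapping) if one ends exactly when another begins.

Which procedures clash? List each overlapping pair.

A & B, C & D, C & F, C & H, D & F, E & G, E & H

Sorted by start: A, B, D, F, C, H, E, G.
B starts before A ends → A and B overlap.
D starts after A ends — done with A.
D starts after B ends — done with B.
F starts before D ends → D and F overlap.
C starts before D ends → D and C overlap.
H starts after D ends — done with D.
C starts before F ends → F and C overlap.
H starts exactly when F ends (back-to-back, no overlap) — done with F.
H starts before C ends → C and H overlap.
E starts after C ends — done with C.
E starts before H ends → H and E overlap.
G starts after H ends.
G starts before E ends → E and G overlap.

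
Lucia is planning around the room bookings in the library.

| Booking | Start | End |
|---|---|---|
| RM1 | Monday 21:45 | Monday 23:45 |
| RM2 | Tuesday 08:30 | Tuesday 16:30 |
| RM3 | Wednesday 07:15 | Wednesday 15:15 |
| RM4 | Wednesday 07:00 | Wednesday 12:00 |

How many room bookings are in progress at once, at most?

Sweep the timeline, counting +1 at each start and −1 at each end (ends before starts at a tie):
Monday 21:45 start RM1 → 1
Monday 23:45 end RM1 → 0
Tuesday 08:30 start RM2 → 1
Tuesday 16:30 end RM2 → 0
Wednesday 07:00 start RM4 → 1
Wednesday 07:15 start RM3 → 2
Wednesday 12:00 end RM4 → 1
Wednesday 15:15 end RM3 → 0
Peak is 2, at Wednesday 07:15 (RM3, RM4).

2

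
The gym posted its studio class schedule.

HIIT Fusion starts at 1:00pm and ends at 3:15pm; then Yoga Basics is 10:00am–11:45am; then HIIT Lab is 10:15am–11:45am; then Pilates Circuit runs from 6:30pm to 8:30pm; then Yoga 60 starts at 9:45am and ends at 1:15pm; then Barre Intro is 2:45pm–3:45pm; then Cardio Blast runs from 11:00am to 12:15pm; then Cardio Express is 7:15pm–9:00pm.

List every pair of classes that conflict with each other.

Sorted by start: Yoga 60, Yoga Basics, HIIT Lab, Cardio Blast, HIIT Fusion, Barre Intro, Pilates Circuit, Cardio Express.
Yoga Basics starts before Yoga 60 ends → Yoga 60 and Yoga Basics overlap.
HIIT Lab starts before Yoga 60 ends → Yoga 60 and HIIT Lab overlap.
Cardio Blast starts before Yoga 60 ends → Yoga 60 and Cardio Blast overlap.
HIIT Fusion starts before Yoga 60 ends → Yoga 60 and HIIT Fusion overlap.
Barre Intro starts after Yoga 60 ends, so nothing later overlaps Yoga 60 either.
HIIT Lab starts before Yoga Basics ends → Yoga Basics and HIIT Lab overlap.
Cardio Blast starts before Yoga Basics ends → Yoga Basics and Cardio Blast overlap.
HIIT Fusion starts after Yoga Basics ends, so nothing later overlaps Yoga Basics either.
Cardio Blast starts before HIIT Lab ends → HIIT Lab and Cardio Blast overlap.
HIIT Fusion starts after HIIT Lab ends, so nothing later overlaps HIIT Lab either.
HIIT Fusion starts after Cardio Blast ends, so nothing later overlaps Cardio Blast either.
Barre Intro starts before HIIT Fusion ends → HIIT Fusion and Barre Intro overlap.
Pilates Circuit starts after HIIT Fusion ends, so nothing later overlaps HIIT Fusion either.
Pilates Circuit starts after Barre Intro ends, so nothing later overlaps Barre Intro either.
Cardio Express starts before Pilates Circuit ends → Pilates Circuit and Cardio Express overlap.

Barre Intro & HIIT Fusion, Cardio Blast & HIIT Lab, Cardio Blast & Yoga 60, Cardio Blast & Yoga Basics, Cardio Express & Pilates Circuit, HIIT Fusion & Yoga 60, HIIT Lab & Yoga 60, HIIT Lab & Yoga Basics, Yoga 60 & Yoga Basics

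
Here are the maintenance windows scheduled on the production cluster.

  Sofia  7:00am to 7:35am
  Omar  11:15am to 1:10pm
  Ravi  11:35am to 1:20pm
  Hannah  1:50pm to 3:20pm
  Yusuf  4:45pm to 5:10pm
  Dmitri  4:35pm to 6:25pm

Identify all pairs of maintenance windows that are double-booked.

Sorted by start: Sofia, Omar, Ravi, Hannah, Dmitri, Yusuf.
Omar starts after Sofia ends — done with Sofia.
Ravi starts before Omar ends → Omar and Ravi overlap.
Hannah starts after Omar ends — done with Omar.
Hannah starts after Ravi ends — done with Ravi.
Dmitri starts after Hannah ends — done with Hannah.
Yusuf starts before Dmitri ends → Dmitri and Yusuf overlap.

Dmitri & Yusuf, Omar & Ravi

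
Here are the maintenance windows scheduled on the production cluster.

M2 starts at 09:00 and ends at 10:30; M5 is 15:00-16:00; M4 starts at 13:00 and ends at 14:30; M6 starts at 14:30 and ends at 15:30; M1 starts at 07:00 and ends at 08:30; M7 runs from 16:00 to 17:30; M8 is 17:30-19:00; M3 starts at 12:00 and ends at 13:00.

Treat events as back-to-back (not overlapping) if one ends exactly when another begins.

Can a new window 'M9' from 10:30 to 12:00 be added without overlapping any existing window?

Yes — the slot is free

M1: ends 08:30 at or before M9 starts 10:30 → clear.
M2: ends 10:30 at or before M9 starts 10:30 → clear.
M3: starts 12:00 at or after M9 ends 12:00 → clear.
M4: starts 13:00 at or after M9 ends 12:00 → clear.
M6: starts 14:30 at or after M9 ends 12:00 → clear.
M5: starts 15:00 at or after M9 ends 12:00 → clear.
M7: starts 16:00 at or after M9 ends 12:00 → clear.
M8: starts 17:30 at or after M9 ends 12:00 → clear.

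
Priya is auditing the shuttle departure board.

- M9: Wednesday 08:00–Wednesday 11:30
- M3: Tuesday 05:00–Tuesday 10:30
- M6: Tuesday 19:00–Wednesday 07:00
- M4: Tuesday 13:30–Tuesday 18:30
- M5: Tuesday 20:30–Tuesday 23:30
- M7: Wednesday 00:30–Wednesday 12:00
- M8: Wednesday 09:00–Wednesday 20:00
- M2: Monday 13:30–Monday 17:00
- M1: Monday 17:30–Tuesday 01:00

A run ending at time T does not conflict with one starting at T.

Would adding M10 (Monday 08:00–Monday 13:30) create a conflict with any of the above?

No — it doesn't clash with anything

M2: starts Monday 13:30 at or after M10 ends Monday 13:30 → clear.
M1: starts Monday 17:30 at or after M10 ends Monday 13:30 → clear.
M3: starts Tuesday 05:00 at or after M10 ends Monday 13:30 → clear.
M4: starts Tuesday 13:30 at or after M10 ends Monday 13:30 → clear.
M6: starts Tuesday 19:00 at or after M10 ends Monday 13:30 → clear.
M5: starts Tuesday 20:30 at or after M10 ends Monday 13:30 → clear.
M7: starts Wednesday 00:30 at or after M10 ends Monday 13:30 → clear.
M9: starts Wednesday 08:00 at or after M10 ends Monday 13:30 → clear.
M8: starts Wednesday 09:00 at or after M10 ends Monday 13:30 → clear.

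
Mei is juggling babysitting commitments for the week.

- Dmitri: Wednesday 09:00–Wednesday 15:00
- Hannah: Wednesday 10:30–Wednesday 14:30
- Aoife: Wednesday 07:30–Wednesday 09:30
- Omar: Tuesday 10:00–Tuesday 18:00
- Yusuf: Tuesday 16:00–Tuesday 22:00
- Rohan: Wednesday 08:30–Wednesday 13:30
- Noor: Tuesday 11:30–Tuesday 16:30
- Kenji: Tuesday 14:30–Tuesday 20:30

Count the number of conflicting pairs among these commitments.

11

Sorted by start: Omar, Noor, Kenji, Yusuf, Aoife, Rohan, Dmitri, Hannah.
Noor starts before Omar ends → Omar and Noor overlap.
Kenji starts before Omar ends → Omar and Kenji overlap.
Yusuf starts before Omar ends → Omar and Yusuf overlap.
Aoife starts after Omar ends, so nothing later overlaps Omar either.
Kenji starts before Noor ends → Noor and Kenji overlap.
Yusuf starts before Noor ends → Noor and Yusuf overlap.
Aoife starts after Noor ends, so nothing later overlaps Noor either.
Yusuf starts before Kenji ends → Kenji and Yusuf overlap.
Aoife starts after Kenji ends, so nothing later overlaps Kenji either.
Aoife starts after Yusuf ends, so nothing later overlaps Yusuf either.
Rohan starts before Aoife ends → Aoife and Rohan overlap.
Dmitri starts before Aoife ends → Aoife and Dmitri overlap.
Hannah starts after Aoife ends.
Dmitri starts before Rohan ends → Rohan and Dmitri overlap.
Hannah starts before Rohan ends → Rohan and Hannah overlap.
Hannah starts before Dmitri ends → Dmitri and Hannah overlap.
Overlapping pairs: Aoife & Dmitri, Aoife & Rohan, Dmitri & Hannah, Dmitri & Rohan, Hannah & Rohan, Kenji & Noor, Kenji & Omar, Kenji & Yusuf, Noor & Omar, Noor & Yusuf, Omar & Yusuf — 11 in total.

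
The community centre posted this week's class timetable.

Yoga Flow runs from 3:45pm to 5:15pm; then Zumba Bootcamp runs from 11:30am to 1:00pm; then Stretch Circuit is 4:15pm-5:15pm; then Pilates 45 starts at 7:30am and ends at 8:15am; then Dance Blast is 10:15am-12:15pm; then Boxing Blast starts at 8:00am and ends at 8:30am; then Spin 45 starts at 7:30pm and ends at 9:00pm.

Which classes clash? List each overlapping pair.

Boxing Blast & Pilates 45, Dance Blast & Zumba Bootcamp, Stretch Circuit & Yoga Flow

Check each pair: they overlap iff neither finishes before the other starts.
Sorted by start: Pilates 45, Boxing Blast, Dance Blast, Zumba Bootcamp, Yoga Flow, Stretch Circuit, Spin 45.
Boxing Blast starts before Pilates 45 ends → Pilates 45 and Boxing Blast overlap.
Dance Blast starts after Pilates 45 ends, so Pilates 45 has no further overlaps.
Dance Blast starts after Boxing Blast ends, so Boxing Blast has no further overlaps.
Zumba Bootcamp starts before Dance Blast ends → Dance Blast and Zumba Bootcamp overlap.
Yoga Flow starts after Dance Blast ends, so Dance Blast has no further overlaps.
Yoga Flow starts after Zumba Bootcamp ends, so Zumba Bootcamp has no further overlaps.
Stretch Circuit starts before Yoga Flow ends → Yoga Flow and Stretch Circuit overlap.
Spin 45 starts after Yoga Flow ends.
Spin 45 starts after Stretch Circuit ends.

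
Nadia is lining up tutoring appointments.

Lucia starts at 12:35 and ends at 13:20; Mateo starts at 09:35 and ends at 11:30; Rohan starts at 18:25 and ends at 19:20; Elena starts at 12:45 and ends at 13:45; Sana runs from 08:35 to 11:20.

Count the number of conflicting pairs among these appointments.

2

Two intervals overlap when each starts before the other ends.
Sorted by start: Sana, Mateo, Lucia, Elena, Rohan.
Mateo starts before Sana ends → Sana and Mateo overlap.
Lucia starts after Sana ends, so Sana has no further overlaps.
Lucia starts after Mateo ends, so Mateo has no further overlaps.
Elena starts before Lucia ends → Lucia and Elena overlap.
Rohan starts after Lucia ends.
Rohan starts after Elena ends.
Overlapping pairs: Elena & Lucia, Mateo & Sana — 2 in total.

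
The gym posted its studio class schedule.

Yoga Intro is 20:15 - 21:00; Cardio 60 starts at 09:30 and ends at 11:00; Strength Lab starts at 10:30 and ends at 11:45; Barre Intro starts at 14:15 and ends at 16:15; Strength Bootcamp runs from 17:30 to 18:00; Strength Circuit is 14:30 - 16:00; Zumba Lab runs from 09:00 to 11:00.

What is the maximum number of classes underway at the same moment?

3

Sort all start/end points and keep a running count:
09:00 start Zumba Lab → 1
09:30 start Cardio 60 → 2
10:30 start Strength Lab → 3
11:00 end Cardio 60 → 2
11:00 end Zumba Lab → 1
11:45 end Strength Lab → 0
14:15 start Barre Intro → 1
14:30 start Strength Circuit → 2
16:00 end Strength Circuit → 1
16:15 end Barre Intro → 0
17:30 start Strength Bootcamp → 1
18:00 end Strength Bootcamp → 0
20:15 start Yoga Intro → 1
21:00 end Yoga Intro → 0
Peak is 3, at 10:30 (Cardio 60, Strength Lab, Zumba Lab).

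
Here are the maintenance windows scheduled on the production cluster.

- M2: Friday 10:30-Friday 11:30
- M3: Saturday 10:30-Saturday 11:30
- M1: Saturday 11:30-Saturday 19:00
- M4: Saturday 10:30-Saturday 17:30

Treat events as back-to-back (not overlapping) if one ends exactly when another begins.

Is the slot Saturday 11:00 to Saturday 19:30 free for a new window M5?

M2: ends Friday 11:30 at or before M5 starts Saturday 11:00 → clear.
M3: starts Saturday 10:30 before M5 ends Saturday 19:30, and ends Saturday 11:30 after M5 starts Saturday 11:00 → overlap.
M4: starts Saturday 10:30 before M5 ends Saturday 19:30, and ends Saturday 17:30 after M5 starts Saturday 11:00 → overlap.
M1: starts Saturday 11:30 before M5 ends Saturday 19:30, and ends Saturday 19:00 after M5 starts Saturday 11:00 → overlap.
M5 overlaps M1, M3, M4.

No — it overlaps M1, M3, M4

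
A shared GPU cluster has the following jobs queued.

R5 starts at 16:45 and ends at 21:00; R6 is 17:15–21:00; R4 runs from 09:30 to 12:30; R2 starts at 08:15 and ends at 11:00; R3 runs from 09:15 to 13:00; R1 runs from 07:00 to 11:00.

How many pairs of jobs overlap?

7

Check each pair: they overlap iff neither finishes before the other starts.
Sorted by start: R1, R2, R3, R4, R5, R6.
R2 starts before R1 ends → R1 and R2 overlap.
R3 starts before R1 ends → R1 and R3 overlap.
R4 starts before R1 ends → R1 and R4 overlap.
R5 starts after R1 ends, so R1 has no further overlaps.
R3 starts before R2 ends → R2 and R3 overlap.
R4 starts before R2 ends → R2 and R4 overlap.
R5 starts after R2 ends, so R2 has no further overlaps.
R4 starts before R3 ends → R3 and R4 overlap.
R5 starts after R3 ends, so R3 has no further overlaps.
R5 starts after R4 ends, so R4 has no further overlaps.
R6 starts before R5 ends → R5 and R6 overlap.
Overlapping pairs: R1 & R2, R1 & R3, R1 & R4, R2 & R3, R2 & R4, R3 & R4, R5 & R6 — 7 in total.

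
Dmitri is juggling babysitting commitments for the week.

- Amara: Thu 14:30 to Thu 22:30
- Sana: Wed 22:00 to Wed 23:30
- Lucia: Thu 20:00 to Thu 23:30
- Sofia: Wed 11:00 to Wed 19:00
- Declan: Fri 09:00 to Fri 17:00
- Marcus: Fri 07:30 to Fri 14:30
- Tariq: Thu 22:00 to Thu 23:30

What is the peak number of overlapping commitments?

3

Sort all start/end points and keep a running count:
Wed 11:00 start Sofia → 1
Wed 19:00 end Sofia → 0
Wed 22:00 start Sana → 1
Wed 23:30 end Sana → 0
Thu 14:30 start Amara → 1
Thu 20:00 start Lucia → 2
Thu 22:00 start Tariq → 3
Thu 22:30 end Amara → 2
Thu 23:30 end Lucia → 1
Thu 23:30 end Tariq → 0
Fri 07:30 start Marcus → 1
Fri 09:00 start Declan → 2
Fri 14:30 end Marcus → 1
Fri 17:00 end Declan → 0
Peak is 3, at Thu 22:00 (Amara, Lucia, Tariq).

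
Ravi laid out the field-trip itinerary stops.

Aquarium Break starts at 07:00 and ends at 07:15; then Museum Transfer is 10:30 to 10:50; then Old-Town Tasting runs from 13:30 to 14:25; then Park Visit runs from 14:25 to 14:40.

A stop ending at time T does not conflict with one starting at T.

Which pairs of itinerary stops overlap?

Sorted by start: Aquarium Break, Museum Transfer, Old-Town Tasting, Park Visit.
Museum Transfer starts after Aquarium Break ends; Aquarium Break is clear from here.
Old-Town Tasting starts after Museum Transfer ends; Museum Transfer is clear from here.
Park Visit starts exactly when Old-Town Tasting ends (back-to-back, no overlap).

no conflicts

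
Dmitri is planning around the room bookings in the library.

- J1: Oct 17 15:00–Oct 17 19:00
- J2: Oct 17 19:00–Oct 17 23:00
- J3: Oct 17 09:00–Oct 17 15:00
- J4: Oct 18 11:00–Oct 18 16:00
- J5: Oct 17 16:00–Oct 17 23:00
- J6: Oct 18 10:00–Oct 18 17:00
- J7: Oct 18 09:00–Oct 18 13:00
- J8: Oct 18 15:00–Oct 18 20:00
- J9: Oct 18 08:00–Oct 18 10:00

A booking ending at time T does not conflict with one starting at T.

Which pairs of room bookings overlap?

J1 & J5, J2 & J5, J4 & J6, J4 & J7, J4 & J8, J6 & J7, J6 & J8, J7 & J9

Sorted by start: J3, J1, J5, J2, J9, J7, J6, J4, J8.
J1 starts exactly when J3 ends (back-to-back, no overlap); J3 is clear from here.
J5 starts before J1 ends → J1 and J5 overlap.
J2 starts exactly when J1 ends (back-to-back, no overlap); J1 is clear from here.
J2 starts before J5 ends → J5 and J2 overlap.
J9 starts after J5 ends; J5 is clear from here.
J9 starts after J2 ends; J2 is clear from here.
J7 starts before J9 ends → J9 and J7 overlap.
J6 starts exactly when J9 ends (back-to-back, no overlap); J9 is clear from here.
J6 starts before J7 ends → J7 and J6 overlap.
J4 starts before J7 ends → J7 and J4 overlap.
J8 starts after J7 ends.
J4 starts before J6 ends → J6 and J4 overlap.
J8 starts before J6 ends → J6 and J8 overlap.
J8 starts before J4 ends → J4 and J8 overlap.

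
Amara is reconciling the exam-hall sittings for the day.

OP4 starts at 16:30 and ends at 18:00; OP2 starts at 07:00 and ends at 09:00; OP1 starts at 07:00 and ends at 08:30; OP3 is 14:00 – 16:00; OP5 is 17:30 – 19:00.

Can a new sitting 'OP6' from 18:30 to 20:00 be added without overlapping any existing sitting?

OP1: ends 08:30 at or before OP6 starts 18:30 → clear.
OP2: ends 09:00 at or before OP6 starts 18:30 → clear.
OP3: ends 16:00 at or before OP6 starts 18:30 → clear.
OP4: ends 18:00 at or before OP6 starts 18:30 → clear.
OP5: starts 17:30 before OP6 ends 20:00, and ends 19:00 after OP6 starts 18:30 → overlap.
OP6 overlaps OP5.

No — it overlaps OP5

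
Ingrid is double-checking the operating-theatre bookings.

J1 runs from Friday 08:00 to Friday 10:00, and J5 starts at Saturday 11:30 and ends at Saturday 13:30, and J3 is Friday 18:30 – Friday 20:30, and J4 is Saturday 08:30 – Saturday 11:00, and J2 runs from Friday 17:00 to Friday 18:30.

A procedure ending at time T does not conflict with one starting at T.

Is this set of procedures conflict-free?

Yes

Sorted by start: J1, J2, J3, J4, J5.
J2 starts after J1 ends, so J1 has no further overlaps.
J3 starts exactly when J2 ends (back-to-back, no overlap), so J2 has no further overlaps.
J4 starts after J3 ends, so J3 has no further overlaps.
J5 starts after J4 ends.
Every pair is clear; the schedule has no overlaps.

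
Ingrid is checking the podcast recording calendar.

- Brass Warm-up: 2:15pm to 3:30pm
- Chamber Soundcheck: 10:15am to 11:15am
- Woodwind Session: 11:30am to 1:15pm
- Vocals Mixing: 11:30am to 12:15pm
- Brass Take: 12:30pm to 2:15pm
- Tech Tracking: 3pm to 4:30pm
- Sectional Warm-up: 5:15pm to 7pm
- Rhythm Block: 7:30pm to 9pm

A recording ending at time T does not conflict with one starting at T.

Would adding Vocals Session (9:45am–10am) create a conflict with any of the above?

Chamber Soundcheck: starts 10:15am at or after Vocals Session ends 10am → clear.
Woodwind Session: starts 11:30am at or after Vocals Session ends 10am → clear.
Vocals Mixing: starts 11:30am at or after Vocals Session ends 10am → clear.
Brass Take: starts 12:30pm at or after Vocals Session ends 10am → clear.
Brass Warm-up: starts 2:15pm at or after Vocals Session ends 10am → clear.
Tech Tracking: starts 3pm at or after Vocals Session ends 10am → clear.
Sectional Warm-up: starts 5:15pm at or after Vocals Session ends 10am → clear.
Rhythm Block: starts 7:30pm at or after Vocals Session ends 10am → clear.

No — it doesn't clash with anything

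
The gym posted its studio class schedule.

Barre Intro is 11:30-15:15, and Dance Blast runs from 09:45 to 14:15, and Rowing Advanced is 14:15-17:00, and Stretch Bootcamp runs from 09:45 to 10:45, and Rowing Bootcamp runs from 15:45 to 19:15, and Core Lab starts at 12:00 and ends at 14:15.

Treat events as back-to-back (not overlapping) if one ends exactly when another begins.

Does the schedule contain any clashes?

Yes

Sorted by start: Dance Blast, Stretch Bootcamp, Barre Intro, Core Lab, Rowing Advanced, Rowing Bootcamp.
Stretch Bootcamp starts before Dance Blast ends → Dance Blast and Stretch Bootcamp overlap.
That's a conflict, so the schedule is not conflict-free.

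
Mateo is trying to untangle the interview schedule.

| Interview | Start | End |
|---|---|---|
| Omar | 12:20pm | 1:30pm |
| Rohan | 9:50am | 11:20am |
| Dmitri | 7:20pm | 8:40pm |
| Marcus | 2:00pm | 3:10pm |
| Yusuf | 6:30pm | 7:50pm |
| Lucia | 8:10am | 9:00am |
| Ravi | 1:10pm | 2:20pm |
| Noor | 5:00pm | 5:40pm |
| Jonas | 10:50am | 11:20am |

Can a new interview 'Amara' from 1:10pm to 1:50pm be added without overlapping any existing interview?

Lucia: ends 9:00am at or before Amara starts 1:10pm → clear.
Rohan: ends 11:20am at or before Amara starts 1:10pm → clear.
Jonas: ends 11:20am at or before Amara starts 1:10pm → clear.
Omar: starts 12:20pm before Amara ends 1:50pm, and ends 1:30pm after Amara starts 1:10pm → overlap.
Ravi: starts 1:10pm before Amara ends 1:50pm, and ends 2:20pm after Amara starts 1:10pm → overlap.
Marcus: starts 2:00pm at or after Amara ends 1:50pm → clear.
Noor: starts 5:00pm at or after Amara ends 1:50pm → clear.
Yusuf: starts 6:30pm at or after Amara ends 1:50pm → clear.
Dmitri: starts 7:20pm at or after Amara ends 1:50pm → clear.
Amara overlaps Omar, Ravi.

No — it overlaps Omar, Ravi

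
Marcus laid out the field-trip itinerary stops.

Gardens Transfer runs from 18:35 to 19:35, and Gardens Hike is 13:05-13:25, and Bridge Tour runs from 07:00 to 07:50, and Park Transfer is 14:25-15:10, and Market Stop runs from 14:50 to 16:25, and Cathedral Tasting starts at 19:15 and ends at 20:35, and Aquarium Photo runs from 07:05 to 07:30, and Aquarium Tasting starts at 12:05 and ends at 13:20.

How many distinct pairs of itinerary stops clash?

4

Sorted by start: Bridge Tour, Aquarium Photo, Aquarium Tasting, Gardens Hike, Park Transfer, Market Stop, Gardens Transfer, Cathedral Tasting.
Aquarium Photo starts before Bridge Tour ends → Bridge Tour and Aquarium Photo overlap.
Aquarium Tasting starts after Bridge Tour ends, so Bridge Tour has no further overlaps.
Aquarium Tasting starts after Aquarium Photo ends, so Aquarium Photo has no further overlaps.
Gardens Hike starts before Aquarium Tasting ends → Aquarium Tasting and Gardens Hike overlap.
Park Transfer starts after Aquarium Tasting ends, so Aquarium Tasting has no further overlaps.
Park Transfer starts after Gardens Hike ends, so Gardens Hike has no further overlaps.
Market Stop starts before Park Transfer ends → Park Transfer and Market Stop overlap.
Gardens Transfer starts after Park Transfer ends, so Park Transfer has no further overlaps.
Gardens Transfer starts after Market Stop ends, so Market Stop has no further overlaps.
Cathedral Tasting starts before Gardens Transfer ends → Gardens Transfer and Cathedral Tasting overlap.
Overlapping pairs: Aquarium Photo & Bridge Tour, Aquarium Tasting & Gardens Hike, Cathedral Tasting & Gardens Transfer, Market Stop & Park Transfer — 4 in total.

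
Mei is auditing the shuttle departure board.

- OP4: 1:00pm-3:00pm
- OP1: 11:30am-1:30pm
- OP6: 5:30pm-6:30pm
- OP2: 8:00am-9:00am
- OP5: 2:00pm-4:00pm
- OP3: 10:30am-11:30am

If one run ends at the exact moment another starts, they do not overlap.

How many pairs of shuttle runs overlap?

Check each pair: they overlap iff neither finishes before the other starts.
Sorted by start: OP2, OP3, OP1, OP4, OP5, OP6.
OP3 starts after OP2 ends — done with OP2.
OP1 starts exactly when OP3 ends (back-to-back, no overlap) — done with OP3.
OP4 starts before OP1 ends → OP1 and OP4 overlap.
OP5 starts after OP1 ends — done with OP1.
OP5 starts before OP4 ends → OP4 and OP5 overlap.
OP6 starts after OP4 ends.
OP6 starts after OP5 ends.
Overlapping pairs: OP1 & OP4, OP4 & OP5 — 2 in total.

2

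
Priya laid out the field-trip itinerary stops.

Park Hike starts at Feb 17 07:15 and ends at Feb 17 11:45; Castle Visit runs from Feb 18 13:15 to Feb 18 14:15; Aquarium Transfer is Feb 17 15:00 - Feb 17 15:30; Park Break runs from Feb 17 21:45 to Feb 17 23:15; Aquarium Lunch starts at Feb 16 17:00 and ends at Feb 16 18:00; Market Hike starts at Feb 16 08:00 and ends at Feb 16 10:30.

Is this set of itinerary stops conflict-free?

Yes

Two intervals overlap when each starts before the other ends.
Sorted by start: Market Hike, Aquarium Lunch, Park Hike, Aquarium Transfer, Park Break, Castle Visit.
Aquarium Lunch starts after Market Hike ends, so nothing later overlaps Market Hike either.
Park Hike starts after Aquarium Lunch ends, so nothing later overlaps Aquarium Lunch either.
Aquarium Transfer starts after Park Hike ends, so nothing later overlaps Park Hike either.
Park Break starts after Aquarium Transfer ends, so nothing later overlaps Aquarium Transfer either.
Castle Visit starts after Park Break ends.
Every pair is clear; the schedule has no overlaps.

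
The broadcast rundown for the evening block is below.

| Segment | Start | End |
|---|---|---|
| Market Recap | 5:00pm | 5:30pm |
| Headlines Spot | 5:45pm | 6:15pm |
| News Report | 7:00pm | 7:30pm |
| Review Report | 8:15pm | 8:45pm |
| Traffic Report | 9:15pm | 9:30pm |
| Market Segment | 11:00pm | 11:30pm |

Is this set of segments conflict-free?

Sorted by start: Market Recap, Headlines Spot, News Report, Review Report, Traffic Report, Market Segment.
Headlines Spot starts after Market Recap ends — done with Market Recap.
News Report starts after Headlines Spot ends — done with Headlines Spot.
Review Report starts after News Report ends — done with News Report.
Traffic Report starts after Review Report ends — done with Review Report.
Market Segment starts after Traffic Report ends.
Every pair is clear; the schedule has no overlaps.

Yes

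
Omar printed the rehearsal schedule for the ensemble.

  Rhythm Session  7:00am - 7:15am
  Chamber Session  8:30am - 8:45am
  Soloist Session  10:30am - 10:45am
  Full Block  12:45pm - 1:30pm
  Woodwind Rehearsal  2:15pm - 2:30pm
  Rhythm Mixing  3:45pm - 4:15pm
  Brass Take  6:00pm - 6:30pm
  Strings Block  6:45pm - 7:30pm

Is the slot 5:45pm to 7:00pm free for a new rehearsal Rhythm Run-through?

Rhythm Session: ends 7:15am at or before Rhythm Run-through starts 5:45pm → clear.
Chamber Session: ends 8:45am at or before Rhythm Run-through starts 5:45pm → clear.
Soloist Session: ends 10:45am at or before Rhythm Run-through starts 5:45pm → clear.
Full Block: ends 1:30pm at or before Rhythm Run-through starts 5:45pm → clear.
Woodwind Rehearsal: ends 2:30pm at or before Rhythm Run-through starts 5:45pm → clear.
Rhythm Mixing: ends 4:15pm at or before Rhythm Run-through starts 5:45pm → clear.
Brass Take: starts 6:00pm before Rhythm Run-through ends 7:00pm, and ends 6:30pm after Rhythm Run-through starts 5:45pm → overlap.
Strings Block: starts 6:45pm before Rhythm Run-through ends 7:00pm, and ends 7:30pm after Rhythm Run-through starts 5:45pm → overlap.
Rhythm Run-through overlaps Brass Take, Strings Block.

No — it overlaps Brass Take, Strings Block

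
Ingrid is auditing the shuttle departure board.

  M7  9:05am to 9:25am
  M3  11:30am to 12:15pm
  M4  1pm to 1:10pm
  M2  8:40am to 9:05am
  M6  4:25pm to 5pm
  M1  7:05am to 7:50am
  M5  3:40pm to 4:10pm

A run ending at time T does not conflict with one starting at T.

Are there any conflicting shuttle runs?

Sorted by start: M1, M2, M7, M3, M4, M5, M6.
M2 starts after M1 ends; M1 is clear from here.
M7 starts exactly when M2 ends (back-to-back, no overlap); M2 is clear from here.
M3 starts after M7 ends; M7 is clear from here.
M4 starts after M3 ends; M3 is clear from here.
M5 starts after M4 ends; M4 is clear from here.
M6 starts after M5 ends.
Every pair is clear; the schedule has no overlaps.

No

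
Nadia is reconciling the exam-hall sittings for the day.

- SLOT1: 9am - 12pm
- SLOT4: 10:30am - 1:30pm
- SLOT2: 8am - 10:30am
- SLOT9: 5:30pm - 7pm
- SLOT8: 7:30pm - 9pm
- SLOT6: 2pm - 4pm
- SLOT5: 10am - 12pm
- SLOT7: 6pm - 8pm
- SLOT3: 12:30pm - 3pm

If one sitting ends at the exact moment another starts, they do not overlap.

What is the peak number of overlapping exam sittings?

Sweep the timeline, counting +1 at each start and −1 at each end (ends before starts at a tie):
8am start SLOT2 → 1
9am start SLOT1 → 2
10am start SLOT5 → 3
10:30am end SLOT2 → 2
10:30am start SLOT4 → 3
12pm end SLOT1 → 2
12pm end SLOT5 → 1
12:30pm start SLOT3 → 2
1:30pm end SLOT4 → 1
2pm start SLOT6 → 2
3pm end SLOT3 → 1
4pm end SLOT6 → 0
5:30pm start SLOT9 → 1
6pm start SLOT7 → 2
7pm end SLOT9 → 1
7:30pm start SLOT8 → 2
8pm end SLOT7 → 1
9pm end SLOT8 → 0
Peak is 3, at 10am (SLOT1, SLOT2, SLOT5).

3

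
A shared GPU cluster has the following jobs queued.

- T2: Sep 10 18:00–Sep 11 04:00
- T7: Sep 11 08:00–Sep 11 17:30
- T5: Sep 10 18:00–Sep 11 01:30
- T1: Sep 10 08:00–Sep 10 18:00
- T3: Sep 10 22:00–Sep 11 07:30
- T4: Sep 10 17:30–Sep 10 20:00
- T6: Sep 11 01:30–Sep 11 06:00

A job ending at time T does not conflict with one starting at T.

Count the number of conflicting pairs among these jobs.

8

Sorted by start: T1, T4, T2, T5, T3, T6, T7.
T4 starts before T1 ends → T1 and T4 overlap.
T2 starts exactly when T1 ends (back-to-back, no overlap), so nothing later overlaps T1 either.
T2 starts before T4 ends → T4 and T2 overlap.
T5 starts before T4 ends → T4 and T5 overlap.
T3 starts after T4 ends, so nothing later overlaps T4 either.
T5 starts before T2 ends → T2 and T5 overlap.
T3 starts before T2 ends → T2 and T3 overlap.
T6 starts before T2 ends → T2 and T6 overlap.
T7 starts after T2 ends.
T3 starts before T5 ends → T5 and T3 overlap.
T6 starts exactly when T5 ends (back-to-back, no overlap), so nothing later overlaps T5 either.
T6 starts before T3 ends → T3 and T6 overlap.
T7 starts after T3 ends.
T7 starts after T6 ends.
Overlapping pairs: T1 & T4, T2 & T3, T2 & T4, T2 & T5, T2 & T6, T3 & T5, T3 & T6, T4 & T5 — 8 in total.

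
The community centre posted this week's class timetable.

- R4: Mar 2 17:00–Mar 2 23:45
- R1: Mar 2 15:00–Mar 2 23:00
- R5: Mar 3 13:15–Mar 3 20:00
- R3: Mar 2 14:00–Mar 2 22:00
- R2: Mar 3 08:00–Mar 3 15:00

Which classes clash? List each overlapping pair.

R1 & R3, R1 & R4, R2 & R5, R3 & R4

Sorted by start: R3, R1, R4, R2, R5.
R1 starts before R3 ends → R3 and R1 overlap.
R4 starts before R3 ends → R3 and R4 overlap.
R2 starts after R3 ends, so R3 has no further overlaps.
R4 starts before R1 ends → R1 and R4 overlap.
R2 starts after R1 ends, so R1 has no further overlaps.
R2 starts after R4 ends, so R4 has no further overlaps.
R5 starts before R2 ends → R2 and R5 overlap.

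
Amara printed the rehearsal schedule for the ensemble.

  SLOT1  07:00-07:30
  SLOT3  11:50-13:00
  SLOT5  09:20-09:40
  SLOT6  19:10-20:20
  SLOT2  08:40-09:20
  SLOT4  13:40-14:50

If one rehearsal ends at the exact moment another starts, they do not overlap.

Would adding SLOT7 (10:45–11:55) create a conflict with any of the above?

SLOT1: ends 07:30 at or before SLOT7 starts 10:45 → clear.
SLOT2: ends 09:20 at or before SLOT7 starts 10:45 → clear.
SLOT5: ends 09:40 at or before SLOT7 starts 10:45 → clear.
SLOT3: starts 11:50 before SLOT7 ends 11:55, and ends 13:00 after SLOT7 starts 10:45 → overlap.
SLOT4: starts 13:40 at or after SLOT7 ends 11:55 → clear.
SLOT6: starts 19:10 at or after SLOT7 ends 11:55 → clear.
SLOT7 overlaps SLOT3.

Yes — it overlaps SLOT3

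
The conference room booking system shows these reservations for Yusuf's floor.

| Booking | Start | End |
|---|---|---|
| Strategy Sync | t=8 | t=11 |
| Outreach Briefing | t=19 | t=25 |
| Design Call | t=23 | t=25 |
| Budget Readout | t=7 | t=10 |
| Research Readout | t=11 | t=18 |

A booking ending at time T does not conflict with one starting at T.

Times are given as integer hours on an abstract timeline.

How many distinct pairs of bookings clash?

Sorted by start: Budget Readout, Strategy Sync, Research Readout, Outreach Briefing, Design Call.
Strategy Sync starts before Budget Readout ends → Budget Readout and Strategy Sync overlap.
Research Readout starts after Budget Readout ends, so Budget Readout has no further overlaps.
Research Readout starts exactly when Strategy Sync ends (back-to-back, no overlap), so Strategy Sync has no further overlaps.
Outreach Briefing starts after Research Readout ends, so Research Readout has no further overlaps.
Design Call starts before Outreach Briefing ends → Outreach Briefing and Design Call overlap.
Overlapping pairs: Budget Readout & Strategy Sync, Design Call & Outreach Briefing — 2 in total.

2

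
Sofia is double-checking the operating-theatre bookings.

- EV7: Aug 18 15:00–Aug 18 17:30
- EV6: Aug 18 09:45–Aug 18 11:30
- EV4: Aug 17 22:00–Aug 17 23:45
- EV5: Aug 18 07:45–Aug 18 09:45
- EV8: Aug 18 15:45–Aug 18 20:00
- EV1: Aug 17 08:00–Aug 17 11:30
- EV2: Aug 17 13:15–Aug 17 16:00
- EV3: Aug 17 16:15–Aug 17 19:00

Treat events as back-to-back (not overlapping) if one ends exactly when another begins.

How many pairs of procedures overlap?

Sorted by start: EV1, EV2, EV3, EV4, EV5, EV6, EV7, EV8.
EV2 starts after EV1 ends — done with EV1.
EV3 starts after EV2 ends — done with EV2.
EV4 starts after EV3 ends — done with EV3.
EV5 starts after EV4 ends — done with EV4.
EV6 starts exactly when EV5 ends (back-to-back, no overlap) — done with EV5.
EV7 starts after EV6 ends — done with EV6.
EV8 starts before EV7 ends → EV7 and EV8 overlap.
Overlapping pairs: EV7 & EV8 — 1 in total.

1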